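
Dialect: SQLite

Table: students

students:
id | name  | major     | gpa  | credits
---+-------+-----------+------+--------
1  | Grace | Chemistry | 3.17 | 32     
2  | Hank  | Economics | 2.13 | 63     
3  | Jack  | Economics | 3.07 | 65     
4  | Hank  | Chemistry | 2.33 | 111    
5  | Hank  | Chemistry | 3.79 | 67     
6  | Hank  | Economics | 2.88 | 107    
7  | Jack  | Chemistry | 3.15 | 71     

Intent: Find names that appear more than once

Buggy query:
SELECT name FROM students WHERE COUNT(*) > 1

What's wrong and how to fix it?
Bug: COUNT(*) is an aggregate and cannot be used in WHERE

Fix: GROUP BY name, then filter groups with HAVING COUNT(*) > 1

Corrected query:
SELECT name FROM students GROUP BY name HAVING COUNT(*) > 1

Result:
name
----
Hank
Jack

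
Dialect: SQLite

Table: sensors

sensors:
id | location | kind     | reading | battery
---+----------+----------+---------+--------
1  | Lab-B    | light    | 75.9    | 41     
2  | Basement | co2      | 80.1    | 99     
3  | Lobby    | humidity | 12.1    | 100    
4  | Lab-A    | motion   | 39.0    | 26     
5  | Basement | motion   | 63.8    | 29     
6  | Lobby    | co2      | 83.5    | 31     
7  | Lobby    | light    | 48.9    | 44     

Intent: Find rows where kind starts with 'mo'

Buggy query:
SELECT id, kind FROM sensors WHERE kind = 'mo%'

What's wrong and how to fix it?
Bug: '=' compares the literal string including the % character; pattern matching needs LIKE

Fix: Use LIKE for wildcard pattern matching

Corrected query:
SELECT id, kind FROM sensors WHERE kind LIKE 'mo%'

Result:
id | kind  
---+-------
4  | motion
5  | motion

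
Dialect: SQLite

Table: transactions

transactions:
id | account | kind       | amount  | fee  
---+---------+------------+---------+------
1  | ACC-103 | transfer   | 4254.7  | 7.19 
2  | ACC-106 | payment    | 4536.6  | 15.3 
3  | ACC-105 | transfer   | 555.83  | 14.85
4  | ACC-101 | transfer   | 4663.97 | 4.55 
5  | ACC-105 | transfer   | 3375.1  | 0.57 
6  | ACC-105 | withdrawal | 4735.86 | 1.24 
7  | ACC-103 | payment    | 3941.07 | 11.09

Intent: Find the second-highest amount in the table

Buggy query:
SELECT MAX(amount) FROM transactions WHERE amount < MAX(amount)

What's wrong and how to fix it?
Bug: The inner MAX is an aggregate inside WHERE, which is not allowed

Fix: Put the inner MAX in a scalar subquery

Corrected query:
SELECT MAX(amount) FROM transactions WHERE amount < (SELECT MAX(amount) FROM transactions)

Result:
MAX(amount)
-----------
4663.97    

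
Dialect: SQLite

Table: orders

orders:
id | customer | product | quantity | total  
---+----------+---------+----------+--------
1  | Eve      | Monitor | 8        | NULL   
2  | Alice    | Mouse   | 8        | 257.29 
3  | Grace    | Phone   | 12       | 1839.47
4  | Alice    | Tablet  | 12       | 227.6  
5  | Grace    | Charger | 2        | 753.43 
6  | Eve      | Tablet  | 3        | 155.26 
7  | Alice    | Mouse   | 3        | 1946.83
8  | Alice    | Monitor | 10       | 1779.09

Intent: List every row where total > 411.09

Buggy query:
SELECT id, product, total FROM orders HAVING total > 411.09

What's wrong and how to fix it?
Bug: HAVING filters the output of aggregation, but this query has no GROUP BY and no aggregate functions, so SQLite rejects it (HAVING clause on a non-aggregate query); the condition here is per row

Fix: Replace HAVING with WHERE since the condition applies to individual rows

Corrected query:
SELECT id, product, total FROM orders WHERE total > 411.09

Result:
id | product | total  
---+---------+--------
3  | Phone   | 1839.47
5  | Charger | 753.43 
7  | Mouse   | 1946.83
8  | Monitor | 1779.09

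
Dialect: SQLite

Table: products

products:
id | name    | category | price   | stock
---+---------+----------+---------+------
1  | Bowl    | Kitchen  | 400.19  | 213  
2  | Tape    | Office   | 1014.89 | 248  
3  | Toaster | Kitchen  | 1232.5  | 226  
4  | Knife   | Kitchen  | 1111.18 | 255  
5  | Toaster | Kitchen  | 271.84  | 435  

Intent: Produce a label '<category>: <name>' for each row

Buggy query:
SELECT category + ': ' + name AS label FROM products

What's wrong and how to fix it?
Bug: SQLite uses || for string concatenation; + coerces text to numbers (yielding 0)

Fix: Replace + with || to concatenate text

Corrected query:
SELECT category || ': ' || name AS label FROM products

Result:
label           
----------------
Kitchen: Bowl   
Office: Tape    
Kitchen: Toaster
Kitchen: Knife  
Kitchen: Toaster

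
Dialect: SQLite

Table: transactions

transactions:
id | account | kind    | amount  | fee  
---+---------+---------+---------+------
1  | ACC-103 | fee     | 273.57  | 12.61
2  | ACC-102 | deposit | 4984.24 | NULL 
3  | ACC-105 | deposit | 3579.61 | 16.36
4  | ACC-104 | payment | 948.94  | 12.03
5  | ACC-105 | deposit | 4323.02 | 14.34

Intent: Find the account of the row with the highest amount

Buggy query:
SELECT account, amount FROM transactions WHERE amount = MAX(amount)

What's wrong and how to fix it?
Bug: WHERE is evaluated per row; an aggregate over the whole table isn't defined there

Fix: Wrap MAX in a scalar subquery so WHERE compares against a single value

Corrected query:
SELECT account, amount FROM transactions WHERE amount = (SELECT MAX(amount) FROM transactions)

Result:
account | amount 
--------+--------
ACC-102 | 4984.24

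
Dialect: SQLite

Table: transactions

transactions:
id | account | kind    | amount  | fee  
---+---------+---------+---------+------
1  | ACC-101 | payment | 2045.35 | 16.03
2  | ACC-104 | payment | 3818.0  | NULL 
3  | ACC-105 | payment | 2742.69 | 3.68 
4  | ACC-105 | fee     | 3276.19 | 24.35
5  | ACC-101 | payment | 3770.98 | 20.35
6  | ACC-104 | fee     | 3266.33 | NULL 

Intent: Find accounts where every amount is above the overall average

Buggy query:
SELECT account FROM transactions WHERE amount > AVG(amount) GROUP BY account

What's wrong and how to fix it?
Bug: AVG() is an aggregate; it can't sit directly in WHERE

Fix: Use a subquery for AVG and a HAVING MIN(...) filter so the condition holds for every row in the group

Corrected query:
SELECT account FROM transactions GROUP BY account HAVING MIN(amount) > (SELECT AVG(amount) FROM transactions)

Result:
account
-------
ACC-104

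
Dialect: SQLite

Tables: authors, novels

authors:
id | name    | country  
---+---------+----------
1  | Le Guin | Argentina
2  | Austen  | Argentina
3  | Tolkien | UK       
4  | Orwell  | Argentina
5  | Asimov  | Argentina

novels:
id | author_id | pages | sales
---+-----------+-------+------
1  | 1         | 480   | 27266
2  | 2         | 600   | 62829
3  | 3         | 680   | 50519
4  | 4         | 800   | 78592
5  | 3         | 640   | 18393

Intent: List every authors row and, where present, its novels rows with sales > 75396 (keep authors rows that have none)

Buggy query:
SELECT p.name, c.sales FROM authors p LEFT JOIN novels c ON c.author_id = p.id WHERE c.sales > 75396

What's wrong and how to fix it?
Bug: A WHERE condition on the right-hand table after LEFT JOIN drops unmatched parents

Fix: Move the right-table condition into the ON clause so unmatched parents are kept

Corrected query:
SELECT p.name, c.sales FROM authors p LEFT JOIN novels c ON c.author_id = p.id AND c.sales > 75396

Result:
name    | sales
--------+------
Le Guin | NULL 
Austen  | NULL 
Tolkien | NULL 
Orwell  | 78592
Asimov  | NULL 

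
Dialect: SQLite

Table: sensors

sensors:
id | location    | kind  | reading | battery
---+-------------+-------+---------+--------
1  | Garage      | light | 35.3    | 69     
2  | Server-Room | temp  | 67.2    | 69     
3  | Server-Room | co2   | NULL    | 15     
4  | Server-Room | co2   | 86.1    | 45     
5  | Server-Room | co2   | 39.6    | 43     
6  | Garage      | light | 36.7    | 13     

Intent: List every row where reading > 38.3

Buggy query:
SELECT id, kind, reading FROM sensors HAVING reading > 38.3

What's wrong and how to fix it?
Bug: This is a non-aggregate query (no GROUP BY, no aggregates), so in SQLite the HAVING clause is invalid here; a row-level condition belongs in WHERE

Fix: Replace HAVING with WHERE since the condition applies to individual rows

Corrected query:
SELECT id, kind, reading FROM sensors WHERE reading > 38.3

Result:
id | kind | reading
---+------+--------
2  | temp | 67.2   
4  | co2  | 86.1   
5  | co2  | 39.6   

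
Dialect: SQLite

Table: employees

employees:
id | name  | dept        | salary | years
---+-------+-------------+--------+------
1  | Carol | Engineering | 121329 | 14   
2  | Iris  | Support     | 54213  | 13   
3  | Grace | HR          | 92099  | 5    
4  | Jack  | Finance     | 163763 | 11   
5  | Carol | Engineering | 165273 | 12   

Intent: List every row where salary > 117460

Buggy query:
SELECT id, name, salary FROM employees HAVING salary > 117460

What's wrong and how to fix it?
Bug: This is a non-aggregate query (no GROUP BY, no aggregates), so in SQLite the HAVING clause is invalid here; a row-level condition belongs in WHERE

Fix: Use WHERE for row-level filtering

Corrected query:
SELECT id, name, salary FROM employees WHERE salary > 117460

Result:
id | name  | salary
---+-------+-------
1  | Carol | 121329
4  | Jack  | 163763
5  | Carol | 165273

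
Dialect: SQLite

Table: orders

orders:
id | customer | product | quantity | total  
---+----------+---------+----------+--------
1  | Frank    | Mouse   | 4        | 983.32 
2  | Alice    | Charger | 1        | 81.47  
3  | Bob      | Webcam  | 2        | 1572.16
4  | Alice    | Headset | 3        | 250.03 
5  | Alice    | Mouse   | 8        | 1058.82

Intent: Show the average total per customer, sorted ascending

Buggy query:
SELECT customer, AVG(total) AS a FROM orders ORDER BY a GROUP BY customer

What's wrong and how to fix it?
Bug: ORDER BY appears before GROUP BY; SQL clause order requires GROUP BY first

Fix: Reorder: SELECT … FROM … GROUP BY … ORDER BY …

Corrected query:
SELECT customer, AVG(total) AS a FROM orders GROUP BY customer ORDER BY a

Result:
customer | a      
---------+--------
Alice    | 463.44 
Frank    | 983.32 
Bob      | 1572.16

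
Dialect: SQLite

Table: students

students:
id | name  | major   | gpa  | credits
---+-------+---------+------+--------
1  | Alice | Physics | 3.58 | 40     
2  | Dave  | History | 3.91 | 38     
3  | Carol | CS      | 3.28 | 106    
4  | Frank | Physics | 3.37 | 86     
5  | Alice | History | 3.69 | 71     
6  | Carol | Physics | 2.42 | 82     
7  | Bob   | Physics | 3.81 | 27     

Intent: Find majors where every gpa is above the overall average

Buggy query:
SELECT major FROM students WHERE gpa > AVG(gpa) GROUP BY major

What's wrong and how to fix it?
Bug: AVG() is an aggregate; it can't sit directly in WHERE

Fix: Use a subquery for AVG and a HAVING MIN(...) filter so the condition holds for every row in the group

Corrected query:
SELECT major FROM students GROUP BY major HAVING MIN(gpa) > (SELECT AVG(gpa) FROM students)

Result:
major  
-------
History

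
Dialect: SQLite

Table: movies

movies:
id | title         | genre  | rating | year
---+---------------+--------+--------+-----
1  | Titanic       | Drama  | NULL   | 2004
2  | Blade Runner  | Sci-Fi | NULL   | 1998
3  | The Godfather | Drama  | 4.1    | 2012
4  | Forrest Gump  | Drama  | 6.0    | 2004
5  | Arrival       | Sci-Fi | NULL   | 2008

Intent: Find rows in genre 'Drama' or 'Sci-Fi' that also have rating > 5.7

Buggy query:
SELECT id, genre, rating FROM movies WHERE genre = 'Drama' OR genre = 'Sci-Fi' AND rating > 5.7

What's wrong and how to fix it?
Bug: AND binds tighter than OR, so this parses as genre = 'Drama' OR (genre = 'Sci-Fi' AND rating > 5.7)

Fix: Group the OR with parentheses (or use IN), then AND the threshold

Corrected query:
SELECT id, genre, rating FROM movies WHERE (genre = 'Drama' OR genre = 'Sci-Fi') AND rating > 5.7

Result:
id | genre | rating
---+-------+-------
4  | Drama | 6     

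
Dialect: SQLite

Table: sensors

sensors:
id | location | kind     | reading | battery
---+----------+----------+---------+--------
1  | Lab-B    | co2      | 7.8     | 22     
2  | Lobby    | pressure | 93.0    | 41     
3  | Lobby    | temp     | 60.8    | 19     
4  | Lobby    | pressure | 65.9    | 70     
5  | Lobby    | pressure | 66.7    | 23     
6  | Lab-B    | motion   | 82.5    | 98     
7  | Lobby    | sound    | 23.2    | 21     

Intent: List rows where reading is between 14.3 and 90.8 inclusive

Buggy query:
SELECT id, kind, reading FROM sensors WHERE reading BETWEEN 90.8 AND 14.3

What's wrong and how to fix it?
Bug: BETWEEN expects the lower bound first; with 90.8 AND 14.3 the range is empty

Fix: Write BETWEEN 14.3 AND 90.8

Corrected query:
SELECT id, kind, reading FROM sensors WHERE reading BETWEEN 14.3 AND 90.8

Result:
id | kind     | reading
---+----------+--------
3  | temp     | 60.8   
4  | pressure | 65.9   
5  | pressure | 66.7   
6  | motion   | 82.5   
7  | sound    | 23.2   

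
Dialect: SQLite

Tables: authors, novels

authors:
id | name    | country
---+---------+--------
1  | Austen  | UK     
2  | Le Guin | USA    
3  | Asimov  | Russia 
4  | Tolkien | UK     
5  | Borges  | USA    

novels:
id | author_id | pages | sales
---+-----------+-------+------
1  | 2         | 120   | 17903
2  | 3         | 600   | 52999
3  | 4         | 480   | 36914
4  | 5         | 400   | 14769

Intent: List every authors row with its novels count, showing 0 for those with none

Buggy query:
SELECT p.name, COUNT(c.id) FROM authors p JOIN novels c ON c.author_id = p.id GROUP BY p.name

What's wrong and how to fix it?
Bug: INNER JOIN drops authors rows that have no matching novels rows

Fix: Switch to LEFT JOIN to retain unmatched parent rows

Corrected query:
SELECT p.name, COUNT(c.id) FROM authors p LEFT JOIN novels c ON c.author_id = p.id GROUP BY p.name

Result:
name    | COUNT(c.id)
--------+------------
Asimov  | 1          
Austen  | 0          
Borges  | 1          
Le Guin | 1          
Tolkien | 1          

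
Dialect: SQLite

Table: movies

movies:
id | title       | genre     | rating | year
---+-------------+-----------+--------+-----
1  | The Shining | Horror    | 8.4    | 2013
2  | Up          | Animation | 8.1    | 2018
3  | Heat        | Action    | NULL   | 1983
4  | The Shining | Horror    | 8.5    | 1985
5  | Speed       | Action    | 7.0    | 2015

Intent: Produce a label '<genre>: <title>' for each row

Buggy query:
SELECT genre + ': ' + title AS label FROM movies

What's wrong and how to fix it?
Bug: '+' is numeric addition; on text columns SQLite converts them to 0 instead of concatenating

Fix: Use the || operator for string concatenation

Corrected query:
SELECT genre || ': ' || title AS label FROM movies

Result:
label              
-------------------
Horror: The Shining
Animation: Up      
Action: Heat       
Horror: The Shining
Action: Speed      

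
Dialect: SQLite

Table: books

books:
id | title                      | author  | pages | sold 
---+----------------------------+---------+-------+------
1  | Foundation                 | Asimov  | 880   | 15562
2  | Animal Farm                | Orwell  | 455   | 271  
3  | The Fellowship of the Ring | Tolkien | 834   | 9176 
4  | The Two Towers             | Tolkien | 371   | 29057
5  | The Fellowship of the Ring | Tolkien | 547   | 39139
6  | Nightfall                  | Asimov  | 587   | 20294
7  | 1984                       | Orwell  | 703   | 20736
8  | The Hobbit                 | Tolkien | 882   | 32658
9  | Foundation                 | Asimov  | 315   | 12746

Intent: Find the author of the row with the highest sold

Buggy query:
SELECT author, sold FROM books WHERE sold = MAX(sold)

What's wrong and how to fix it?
Bug: MAX(sold) is an aggregate and cannot be used directly in WHERE

Fix: Wrap MAX in a scalar subquery so WHERE compares against a single value

Corrected query:
SELECT author, sold FROM books WHERE sold = (SELECT MAX(sold) FROM books)

Result:
author  | sold 
--------+------
Tolkien | 39139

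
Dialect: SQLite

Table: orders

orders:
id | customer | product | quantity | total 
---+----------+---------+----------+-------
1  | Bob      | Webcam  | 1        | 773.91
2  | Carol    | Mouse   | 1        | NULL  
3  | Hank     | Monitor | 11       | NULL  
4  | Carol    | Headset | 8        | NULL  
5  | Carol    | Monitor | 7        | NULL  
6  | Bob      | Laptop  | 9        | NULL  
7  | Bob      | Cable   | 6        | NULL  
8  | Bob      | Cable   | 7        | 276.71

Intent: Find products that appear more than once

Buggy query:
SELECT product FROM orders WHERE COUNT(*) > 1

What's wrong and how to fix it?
Bug: WHERE can't reference COUNT(*); aggregates are computed after WHERE

Fix: Group first, then use HAVING for the count condition

Corrected query:
SELECT product FROM orders GROUP BY product HAVING COUNT(*) > 1

Result:
product
-------
Cable  
Monitor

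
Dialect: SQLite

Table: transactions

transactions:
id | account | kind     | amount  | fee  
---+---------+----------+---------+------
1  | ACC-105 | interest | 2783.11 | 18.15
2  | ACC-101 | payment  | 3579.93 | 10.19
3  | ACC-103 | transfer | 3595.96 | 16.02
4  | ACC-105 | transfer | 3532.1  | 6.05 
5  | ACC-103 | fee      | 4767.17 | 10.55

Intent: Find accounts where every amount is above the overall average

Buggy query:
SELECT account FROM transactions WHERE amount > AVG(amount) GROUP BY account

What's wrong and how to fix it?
Bug: AVG() is an aggregate; it can't sit directly in WHERE

Fix: Use a subquery for AVG and a HAVING MIN(...) filter so the condition holds for every row in the group

Corrected query:
SELECT account FROM transactions GROUP BY account HAVING MIN(amount) > (SELECT AVG(amount) FROM transactions)

Result:
(no rows)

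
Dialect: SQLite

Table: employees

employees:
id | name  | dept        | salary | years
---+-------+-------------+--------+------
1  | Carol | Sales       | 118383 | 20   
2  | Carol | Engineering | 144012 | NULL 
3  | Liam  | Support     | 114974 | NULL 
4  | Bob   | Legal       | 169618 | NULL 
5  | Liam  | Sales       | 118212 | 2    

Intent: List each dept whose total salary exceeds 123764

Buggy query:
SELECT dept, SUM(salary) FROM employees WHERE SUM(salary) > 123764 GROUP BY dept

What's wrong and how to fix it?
Bug: WHERE runs before GROUP BY, so aggregates aren't available there

Fix: Move the aggregate condition to a HAVING clause

Corrected query:
SELECT dept, SUM(salary) FROM employees GROUP BY dept HAVING SUM(salary) > 123764

Result:
dept        | SUM(salary)
------------+------------
Engineering | 144012     
Legal       | 169618     
Sales       | 236595     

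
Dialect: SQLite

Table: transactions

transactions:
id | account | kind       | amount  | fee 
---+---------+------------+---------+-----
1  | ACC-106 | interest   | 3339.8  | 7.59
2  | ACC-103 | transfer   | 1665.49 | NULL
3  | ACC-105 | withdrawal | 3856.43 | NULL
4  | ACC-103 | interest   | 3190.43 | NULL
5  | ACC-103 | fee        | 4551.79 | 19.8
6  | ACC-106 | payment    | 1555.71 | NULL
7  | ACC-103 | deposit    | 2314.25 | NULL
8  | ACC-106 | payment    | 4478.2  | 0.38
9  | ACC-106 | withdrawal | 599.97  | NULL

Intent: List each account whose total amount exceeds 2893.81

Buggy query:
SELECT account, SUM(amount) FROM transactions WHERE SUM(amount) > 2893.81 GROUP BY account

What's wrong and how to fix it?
Bug: SUM(amount) is an aggregate, but WHERE filters rows before aggregation

Fix: Move the aggregate condition to a HAVING clause

Corrected query:
SELECT account, SUM(amount) FROM transactions GROUP BY account HAVING SUM(amount) > 2893.81

Result:
account | SUM(amount)
--------+------------
ACC-103 | 11721.96   
ACC-105 | 3856.43    
ACC-106 | 9973.68    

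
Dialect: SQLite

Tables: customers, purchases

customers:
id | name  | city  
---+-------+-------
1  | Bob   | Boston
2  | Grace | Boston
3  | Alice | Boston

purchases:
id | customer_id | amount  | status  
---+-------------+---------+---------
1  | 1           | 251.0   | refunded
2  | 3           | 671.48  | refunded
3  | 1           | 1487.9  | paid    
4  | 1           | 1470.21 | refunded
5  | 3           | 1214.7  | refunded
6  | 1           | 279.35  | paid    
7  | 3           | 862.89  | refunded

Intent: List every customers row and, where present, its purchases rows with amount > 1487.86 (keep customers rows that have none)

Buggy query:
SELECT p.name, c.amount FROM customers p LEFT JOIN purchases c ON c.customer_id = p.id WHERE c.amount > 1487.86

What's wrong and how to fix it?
Bug: A WHERE condition on the right-hand table after LEFT JOIN drops unmatched parents

Fix: Move the right-table condition into the ON clause so unmatched parents are kept

Corrected query:
SELECT p.name, c.amount FROM customers p LEFT JOIN purchases c ON c.customer_id = p.id AND c.amount > 1487.86

Result:
name  | amount
------+-------
Bob   | 1487.9
Grace | NULL  
Alice | NULL  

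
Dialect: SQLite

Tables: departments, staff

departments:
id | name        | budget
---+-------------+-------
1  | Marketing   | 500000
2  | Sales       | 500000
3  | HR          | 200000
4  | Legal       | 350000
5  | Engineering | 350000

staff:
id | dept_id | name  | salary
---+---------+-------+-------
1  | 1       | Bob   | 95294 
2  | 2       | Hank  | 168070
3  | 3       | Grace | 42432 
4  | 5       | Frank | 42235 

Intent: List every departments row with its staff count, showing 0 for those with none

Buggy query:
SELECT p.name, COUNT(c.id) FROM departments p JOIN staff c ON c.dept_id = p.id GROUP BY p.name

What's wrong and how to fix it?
Bug: An inner join excludes parents with zero children

Fix: Use LEFT JOIN so parents without children still appear (COUNT(c.id) gives 0)

Corrected query:
SELECT p.name, COUNT(c.id) FROM departments p LEFT JOIN staff c ON c.dept_id = p.id GROUP BY p.name

Result:
name        | COUNT(c.id)
------------+------------
Engineering | 1          
HR          | 1          
Legal       | 0          
Marketing   | 1          
Sales       | 1          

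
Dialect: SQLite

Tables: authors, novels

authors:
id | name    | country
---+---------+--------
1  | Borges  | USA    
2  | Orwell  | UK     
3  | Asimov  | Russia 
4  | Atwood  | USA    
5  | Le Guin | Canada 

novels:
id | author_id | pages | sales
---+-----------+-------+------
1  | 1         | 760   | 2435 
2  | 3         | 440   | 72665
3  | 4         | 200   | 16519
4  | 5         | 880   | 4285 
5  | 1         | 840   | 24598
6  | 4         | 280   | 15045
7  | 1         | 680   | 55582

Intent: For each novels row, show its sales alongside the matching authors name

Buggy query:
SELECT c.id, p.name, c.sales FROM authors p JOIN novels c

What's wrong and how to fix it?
Bug: Missing join condition: each novels row is matched to all authors rows instead of just its own

Fix: Add ON c.author_id = p.id to the JOIN

Corrected query:
SELECT c.id, p.name, c.sales FROM authors p JOIN novels c ON c.author_id = p.id

Result:
id | name    | sales
---+---------+------
1  | Borges  | 2435 
2  | Asimov  | 72665
3  | Atwood  | 16519
4  | Le Guin | 4285 
5  | Borges  | 24598
6  | Atwood  | 15045
7  | Borges  | 55582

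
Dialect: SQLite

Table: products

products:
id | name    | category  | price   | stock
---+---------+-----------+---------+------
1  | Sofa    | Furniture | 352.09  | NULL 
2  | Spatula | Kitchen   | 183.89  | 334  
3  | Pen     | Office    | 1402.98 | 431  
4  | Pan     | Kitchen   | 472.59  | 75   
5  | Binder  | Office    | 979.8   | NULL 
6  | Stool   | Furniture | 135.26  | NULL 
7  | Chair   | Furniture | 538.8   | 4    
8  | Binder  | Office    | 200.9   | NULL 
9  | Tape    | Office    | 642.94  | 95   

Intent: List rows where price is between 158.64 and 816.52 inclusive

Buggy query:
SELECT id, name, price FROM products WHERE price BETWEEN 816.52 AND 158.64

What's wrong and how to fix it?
Bug: BETWEEN expects the lower bound first; with 816.52 AND 158.64 the range is empty

Fix: Swap the bounds so the smaller value comes first

Corrected query:
SELECT id, name, price FROM products WHERE price BETWEEN 158.64 AND 816.52

Result:
id | name    | price 
---+---------+-------
1  | Sofa    | 352.09
2  | Spatula | 183.89
4  | Pan     | 472.59
7  | Chair   | 538.8 
8  | Binder  | 200.9 
9  | Tape    | 642.94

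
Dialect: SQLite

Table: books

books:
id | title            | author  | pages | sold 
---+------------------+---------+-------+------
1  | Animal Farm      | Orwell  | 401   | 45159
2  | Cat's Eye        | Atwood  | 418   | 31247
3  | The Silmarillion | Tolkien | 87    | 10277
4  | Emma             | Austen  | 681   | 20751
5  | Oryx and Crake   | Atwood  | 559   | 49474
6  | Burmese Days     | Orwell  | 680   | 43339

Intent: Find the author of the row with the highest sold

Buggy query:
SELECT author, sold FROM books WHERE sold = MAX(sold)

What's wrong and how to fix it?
Bug: MAX(sold) is an aggregate and cannot be used directly in WHERE

Fix: Use a subquery: WHERE sold = (SELECT MAX(sold) FROM books)

Corrected query:
SELECT author, sold FROM books WHERE sold = (SELECT MAX(sold) FROM books)

Result:
author | sold 
-------+------
Atwood | 49474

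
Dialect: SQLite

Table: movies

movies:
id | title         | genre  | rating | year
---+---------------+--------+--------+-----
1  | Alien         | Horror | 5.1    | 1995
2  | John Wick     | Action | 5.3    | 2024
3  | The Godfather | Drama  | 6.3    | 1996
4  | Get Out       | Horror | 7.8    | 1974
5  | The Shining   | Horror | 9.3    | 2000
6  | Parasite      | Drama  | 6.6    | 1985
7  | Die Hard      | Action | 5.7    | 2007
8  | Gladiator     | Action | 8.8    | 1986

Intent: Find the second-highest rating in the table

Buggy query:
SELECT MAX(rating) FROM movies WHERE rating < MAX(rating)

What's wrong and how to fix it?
Bug: MAX(rating) on the right of the comparison is an aggregate-in-WHERE error

Fix: Put the inner MAX in a scalar subquery

Corrected query:
SELECT MAX(rating) FROM movies WHERE rating < (SELECT MAX(rating) FROM movies)

Result:
MAX(rating)
-----------
8.8        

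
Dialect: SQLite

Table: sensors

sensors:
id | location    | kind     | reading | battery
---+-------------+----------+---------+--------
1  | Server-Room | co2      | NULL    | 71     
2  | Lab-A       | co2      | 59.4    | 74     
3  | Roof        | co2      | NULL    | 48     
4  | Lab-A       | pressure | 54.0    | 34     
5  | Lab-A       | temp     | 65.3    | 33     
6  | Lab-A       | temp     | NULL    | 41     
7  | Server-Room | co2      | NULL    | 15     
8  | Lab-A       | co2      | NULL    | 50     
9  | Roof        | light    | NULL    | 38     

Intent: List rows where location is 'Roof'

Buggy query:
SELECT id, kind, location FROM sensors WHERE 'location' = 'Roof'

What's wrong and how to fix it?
Bug: Single quotes denote string literals in SQL; the column name is being compared as a constant string

Fix: Reference the column as location without single quotes

Corrected query:
SELECT id, kind, location FROM sensors WHERE location = 'Roof'

Result:
id | kind  | location
---+-------+---------
3  | co2   | Roof    
9  | light | Roof    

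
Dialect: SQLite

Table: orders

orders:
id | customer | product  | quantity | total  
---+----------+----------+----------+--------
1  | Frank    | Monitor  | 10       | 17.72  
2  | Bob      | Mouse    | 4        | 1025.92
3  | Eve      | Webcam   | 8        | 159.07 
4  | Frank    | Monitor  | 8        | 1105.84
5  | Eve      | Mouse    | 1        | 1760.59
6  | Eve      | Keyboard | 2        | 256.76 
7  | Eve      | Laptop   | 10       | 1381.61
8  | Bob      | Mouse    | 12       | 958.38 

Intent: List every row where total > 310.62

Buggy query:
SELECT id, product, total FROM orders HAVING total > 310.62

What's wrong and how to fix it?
Bug: This is a non-aggregate query (no GROUP BY, no aggregates), so in SQLite the HAVING clause is invalid here; a row-level condition belongs in WHERE

Fix: Replace HAVING with WHERE since the condition applies to individual rows

Corrected query:
SELECT id, product, total FROM orders WHERE total > 310.62

Result:
id | product | total  
---+---------+--------
2  | Mouse   | 1025.92
4  | Monitor | 1105.84
5  | Mouse   | 1760.59
7  | Laptop  | 1381.61
8  | Mouse   | 958.38 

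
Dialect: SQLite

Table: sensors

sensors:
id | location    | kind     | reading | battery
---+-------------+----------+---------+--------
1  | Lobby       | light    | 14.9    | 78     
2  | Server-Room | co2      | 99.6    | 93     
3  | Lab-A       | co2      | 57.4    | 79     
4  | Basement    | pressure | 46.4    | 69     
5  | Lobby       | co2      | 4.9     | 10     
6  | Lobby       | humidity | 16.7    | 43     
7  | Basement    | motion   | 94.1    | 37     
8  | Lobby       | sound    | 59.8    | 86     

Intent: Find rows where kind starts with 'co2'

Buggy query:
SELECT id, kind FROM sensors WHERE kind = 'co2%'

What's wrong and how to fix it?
Bug: '=' compares the literal string including the % character; pattern matching needs LIKE

Fix: Use LIKE for wildcard pattern matching

Corrected query:
SELECT id, kind FROM sensors WHERE kind LIKE 'co2%'

Result:
id | kind
---+-----
2  | co2 
3  | co2 
5  | co2 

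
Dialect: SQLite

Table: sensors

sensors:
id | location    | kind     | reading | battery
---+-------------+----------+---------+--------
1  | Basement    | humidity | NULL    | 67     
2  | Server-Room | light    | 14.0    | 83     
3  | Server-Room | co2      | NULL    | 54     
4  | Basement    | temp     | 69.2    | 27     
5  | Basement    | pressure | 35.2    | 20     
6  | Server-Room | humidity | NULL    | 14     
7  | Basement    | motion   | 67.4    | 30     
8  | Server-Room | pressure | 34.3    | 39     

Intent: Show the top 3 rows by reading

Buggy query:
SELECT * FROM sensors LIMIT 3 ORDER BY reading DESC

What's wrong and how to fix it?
Bug: ORDER BY cannot follow LIMIT; LIMIT is the final clause

Fix: Swap the clauses: ORDER BY first, then LIMIT

Corrected query:
SELECT * FROM sensors ORDER BY reading DESC LIMIT 3

Result:
id | location | kind     | reading | battery
---+----------+----------+---------+--------
4  | Basement | temp     | 69.2    | 27     
7  | Basement | motion   | 67.4    | 30     
5  | Basement | pressure | 35.2    | 20     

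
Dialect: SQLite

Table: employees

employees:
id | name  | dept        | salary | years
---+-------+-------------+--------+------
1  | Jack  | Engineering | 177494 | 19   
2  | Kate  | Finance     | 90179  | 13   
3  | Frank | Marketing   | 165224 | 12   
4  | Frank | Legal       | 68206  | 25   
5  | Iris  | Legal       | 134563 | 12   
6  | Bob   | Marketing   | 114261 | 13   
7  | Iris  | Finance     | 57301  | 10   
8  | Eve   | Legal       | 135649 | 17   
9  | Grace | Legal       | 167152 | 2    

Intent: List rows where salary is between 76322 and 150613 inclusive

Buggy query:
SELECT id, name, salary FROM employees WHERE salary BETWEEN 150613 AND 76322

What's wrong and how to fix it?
Bug: The bounds are reversed; BETWEEN a AND b requires a <= b to match anything

Fix: Swap the bounds so the smaller value comes first

Corrected query:
SELECT id, name, salary FROM employees WHERE salary BETWEEN 76322 AND 150613

Result:
id | name | salary
---+------+-------
2  | Kate | 90179 
5  | Iris | 134563
6  | Bob  | 114261
8  | Eve  | 135649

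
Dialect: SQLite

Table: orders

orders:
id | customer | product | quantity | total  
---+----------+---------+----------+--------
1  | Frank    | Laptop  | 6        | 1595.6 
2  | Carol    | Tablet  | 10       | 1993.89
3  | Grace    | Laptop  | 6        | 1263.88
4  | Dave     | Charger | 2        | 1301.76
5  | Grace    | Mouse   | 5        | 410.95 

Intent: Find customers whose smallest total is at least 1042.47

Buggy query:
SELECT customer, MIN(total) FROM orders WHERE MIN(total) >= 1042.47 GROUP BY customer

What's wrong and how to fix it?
Bug: Aggregates like MIN are computed per group after WHERE runs

Fix: Replace WHERE with HAVING after the GROUP BY

Corrected query:
SELECT customer, MIN(total) FROM orders GROUP BY customer HAVING MIN(total) >= 1042.47

Result:
customer | MIN(total)
---------+-----------
Carol    | 1993.89   
Dave     | 1301.76   
Frank    | 1595.6    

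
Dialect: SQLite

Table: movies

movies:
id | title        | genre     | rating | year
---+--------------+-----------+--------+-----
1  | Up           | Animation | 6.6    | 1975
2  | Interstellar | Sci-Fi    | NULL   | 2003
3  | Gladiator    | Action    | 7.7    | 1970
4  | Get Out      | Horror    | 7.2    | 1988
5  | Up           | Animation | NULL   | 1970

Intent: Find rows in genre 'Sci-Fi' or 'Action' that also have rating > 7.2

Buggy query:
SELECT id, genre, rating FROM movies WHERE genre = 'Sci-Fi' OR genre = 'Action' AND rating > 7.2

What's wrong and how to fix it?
Bug: AND binds tighter than OR, so this parses as genre = 'Sci-Fi' OR (genre = 'Action' AND rating > 7.2)

Fix: Add parentheses around the OR so the AND applies to both alternatives

Corrected query:
SELECT id, genre, rating FROM movies WHERE (genre = 'Sci-Fi' OR genre = 'Action') AND rating > 7.2

Result:
id | genre  | rating
---+--------+-------
3  | Action | 7.7   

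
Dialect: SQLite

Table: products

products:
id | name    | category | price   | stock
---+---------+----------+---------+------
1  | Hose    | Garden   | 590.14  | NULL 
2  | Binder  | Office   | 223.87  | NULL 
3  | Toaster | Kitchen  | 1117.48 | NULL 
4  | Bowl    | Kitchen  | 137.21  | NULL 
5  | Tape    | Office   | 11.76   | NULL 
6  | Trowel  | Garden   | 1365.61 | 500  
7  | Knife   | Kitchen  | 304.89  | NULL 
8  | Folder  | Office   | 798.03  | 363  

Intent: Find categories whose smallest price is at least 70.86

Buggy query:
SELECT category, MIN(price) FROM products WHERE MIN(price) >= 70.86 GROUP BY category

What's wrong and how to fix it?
Bug: Aggregates like MIN are computed per group after WHERE runs

Fix: Use HAVING for the per-group MIN condition

Corrected query:
SELECT category, MIN(price) FROM products GROUP BY category HAVING MIN(price) >= 70.86

Result:
category | MIN(price)
---------+-----------
Garden   | 590.14    
Kitchen  | 137.21    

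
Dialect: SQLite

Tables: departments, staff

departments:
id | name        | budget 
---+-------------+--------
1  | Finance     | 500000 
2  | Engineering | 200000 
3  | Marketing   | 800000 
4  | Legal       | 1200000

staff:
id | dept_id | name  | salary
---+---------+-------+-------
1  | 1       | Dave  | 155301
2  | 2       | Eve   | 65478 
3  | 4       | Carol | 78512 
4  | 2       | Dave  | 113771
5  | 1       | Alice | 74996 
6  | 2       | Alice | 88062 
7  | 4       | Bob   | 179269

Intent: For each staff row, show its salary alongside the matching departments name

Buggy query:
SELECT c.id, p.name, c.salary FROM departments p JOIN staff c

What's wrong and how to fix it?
Bug: JOIN with no ON clause produces a cartesian product; every staff row pairs with every departments row

Fix: Specify the join condition linking the foreign key to the parent id

Corrected query:
SELECT c.id, p.name, c.salary FROM departments p JOIN staff c ON c.dept_id = p.id

Result:
id | name        | salary
---+-------------+-------
1  | Finance     | 155301
2  | Engineering | 65478 
3  | Legal       | 78512 
4  | Engineering | 113771
5  | Finance     | 74996 
6  | Engineering | 88062 
7  | Legal       | 179269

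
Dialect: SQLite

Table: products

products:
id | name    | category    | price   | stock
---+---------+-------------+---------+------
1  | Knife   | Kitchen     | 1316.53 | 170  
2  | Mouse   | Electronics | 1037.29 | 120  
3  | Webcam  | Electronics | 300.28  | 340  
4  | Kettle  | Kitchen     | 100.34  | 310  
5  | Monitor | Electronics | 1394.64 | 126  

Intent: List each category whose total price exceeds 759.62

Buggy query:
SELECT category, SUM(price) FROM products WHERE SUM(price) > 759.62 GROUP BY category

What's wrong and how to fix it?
Bug: Aggregate functions cannot appear in a WHERE clause

Fix: Move the aggregate condition to a HAVING clause

Corrected query:
SELECT category, SUM(price) FROM products GROUP BY category HAVING SUM(price) > 759.62

Result:
category    | SUM(price)
------------+-----------
Electronics | 2732.21   
Kitchen     | 1416.87   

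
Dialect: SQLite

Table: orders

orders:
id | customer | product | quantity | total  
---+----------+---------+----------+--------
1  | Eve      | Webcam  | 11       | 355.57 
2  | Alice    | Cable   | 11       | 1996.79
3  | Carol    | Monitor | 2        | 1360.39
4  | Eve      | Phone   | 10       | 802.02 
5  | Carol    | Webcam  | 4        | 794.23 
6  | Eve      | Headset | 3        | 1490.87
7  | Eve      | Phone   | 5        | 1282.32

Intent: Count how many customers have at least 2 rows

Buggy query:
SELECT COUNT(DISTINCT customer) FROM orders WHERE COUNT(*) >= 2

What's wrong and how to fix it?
Bug: WHERE filters individual rows, not groups, so a group-level COUNT is invalid there

Fix: Group first with HAVING COUNT(*) >= 2, then COUNT the resulting groups

Corrected query:
SELECT COUNT(*) FROM (SELECT customer FROM orders GROUP BY customer HAVING COUNT(*) >= 2)

Result:
COUNT(*)
--------
2       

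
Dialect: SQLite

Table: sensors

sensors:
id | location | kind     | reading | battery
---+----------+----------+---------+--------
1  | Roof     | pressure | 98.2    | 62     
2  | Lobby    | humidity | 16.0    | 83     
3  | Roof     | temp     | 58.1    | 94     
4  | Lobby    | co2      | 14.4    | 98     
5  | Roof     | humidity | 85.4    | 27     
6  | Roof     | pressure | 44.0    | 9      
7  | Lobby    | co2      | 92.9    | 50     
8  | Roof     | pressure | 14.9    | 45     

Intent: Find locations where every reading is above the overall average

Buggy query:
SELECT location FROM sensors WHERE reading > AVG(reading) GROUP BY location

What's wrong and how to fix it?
Bug: AVG() is an aggregate; it can't sit directly in WHERE

Fix: Compute the overall average in a scalar subquery and compare each group's MIN against it in HAVING

Corrected query:
SELECT location FROM sensors GROUP BY location HAVING MIN(reading) > (SELECT AVG(reading) FROM sensors)

Result:
(no rows)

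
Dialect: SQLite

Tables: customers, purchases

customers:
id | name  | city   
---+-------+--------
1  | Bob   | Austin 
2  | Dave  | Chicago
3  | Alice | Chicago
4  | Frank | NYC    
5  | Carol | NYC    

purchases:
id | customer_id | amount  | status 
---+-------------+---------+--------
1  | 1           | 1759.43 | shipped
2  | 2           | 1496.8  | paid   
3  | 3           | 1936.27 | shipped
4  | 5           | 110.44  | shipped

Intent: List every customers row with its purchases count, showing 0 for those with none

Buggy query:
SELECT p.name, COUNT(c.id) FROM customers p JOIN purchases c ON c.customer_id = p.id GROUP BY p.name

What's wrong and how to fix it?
Bug: An inner join excludes parents with zero children

Fix: Use LEFT JOIN so parents without children still appear (COUNT(c.id) gives 0)

Corrected query:
SELECT p.name, COUNT(c.id) FROM customers p LEFT JOIN purchases c ON c.customer_id = p.id GROUP BY p.name

Result:
name  | COUNT(c.id)
------+------------
Alice | 1          
Bob   | 1          
Carol | 1          
Dave  | 1          
Frank | 0          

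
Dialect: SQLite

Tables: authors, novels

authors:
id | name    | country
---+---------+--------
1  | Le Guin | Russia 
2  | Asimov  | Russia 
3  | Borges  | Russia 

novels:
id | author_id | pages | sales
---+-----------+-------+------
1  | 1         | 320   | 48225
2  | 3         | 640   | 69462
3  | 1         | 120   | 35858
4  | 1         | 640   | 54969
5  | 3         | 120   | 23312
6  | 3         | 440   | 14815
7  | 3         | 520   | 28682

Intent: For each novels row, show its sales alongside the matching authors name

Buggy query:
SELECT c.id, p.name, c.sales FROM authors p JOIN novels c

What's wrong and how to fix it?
Bug: JOIN with no ON clause produces a cartesian product; every novels row pairs with every authors row

Fix: Specify the join condition linking the foreign key to the parent id

Corrected query:
SELECT c.id, p.name, c.sales FROM authors p JOIN novels c ON c.author_id = p.id

Result:
id | name    | sales
---+---------+------
1  | Le Guin | 48225
2  | Borges  | 69462
3  | Le Guin | 35858
4  | Le Guin | 54969
5  | Borges  | 23312
6  | Borges  | 14815
7  | Borges  | 28682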